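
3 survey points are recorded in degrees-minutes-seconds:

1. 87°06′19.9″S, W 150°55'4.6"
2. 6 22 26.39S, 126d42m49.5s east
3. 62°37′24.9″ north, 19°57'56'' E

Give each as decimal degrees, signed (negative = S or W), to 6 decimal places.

1. -87.105528, -150.917944
2. -6.373997, 126.713750
3. 62.623583, 19.965556

Point 1:
  Lat: 87 + 6/60 + 19.9/3600 = 87.1055278
  S ⇒ negate
  Longitude: 150° + 55/60 + 4.6/3600 = 150 + 0.916667 + 0.001278 = 150.9179444
  W → negative
Point 2:
  Lat: 22′ + 26.39″ = 22.43983′; 6 + 22.43983/60 = 6.3739972
  S → negative
  Longitude: 126° + 42/60 + 49.5/3600 = 126 + 0.700000 + 0.013750 = 126.7137500
  E ⇒ keep positive
Point 3:
  φ: 62° + 37/60 + 24.9/3600 = 62 + 0.616667 + 0.006917 = 62.6235833
  N ⇒ keep positive
  Lon: 19 + 57/60 + 56/3600 = 19.9655556
  E → positive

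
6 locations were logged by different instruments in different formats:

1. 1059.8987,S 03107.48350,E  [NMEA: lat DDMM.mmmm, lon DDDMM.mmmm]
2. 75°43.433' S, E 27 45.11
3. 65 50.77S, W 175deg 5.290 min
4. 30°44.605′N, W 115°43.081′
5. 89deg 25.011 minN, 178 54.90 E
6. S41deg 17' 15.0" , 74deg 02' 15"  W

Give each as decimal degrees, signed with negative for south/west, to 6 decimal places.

Point 1:
  Lat: degrees = first 2 digits = 10, minutes = 59.8987; 10 + 59.8987/60 = 10.9983117
  S → negative
  Lon: split at 3 digits → 031° and 7.4835′; 31 + 7.4835/60 = 31.1247250
  E ⇒ keep positive
Point 2:
  Lat: 75 + 43.433/60 = 75.7238833
  S ⇒ negate
  λ: 27 + 45.11/60 = 27.7518333
  E → positive
Point 3:
  Latitude: 50.77′ = 0.846167°; total 65.8461667
  S ⇒ negate
  Lon: 5.29′ = 0.088167°; total 175.0881667
  W → negative
Point 4:
  φ: 30 + 44.605/60 = 30.7434167
  N ⇒ keep positive
  λ: 115 + 43.081/60 = 115.7180167
  W ⇒ negate
Point 5:
  φ: 25.011′ = 0.416850°; total 89.4168500
  N ⇒ keep positive
  Longitude: 54.9′ = 0.915000°; total 178.9150000
  E ⇒ keep positive
Point 6:
  Lat: 41 + 17/60 + 15/3600 = 41.2875000
  S ⇒ negate
  Lon: 2′ + 15″ = 2.25000′; 74 + 2.25000/60 = 74.0375000
  W ⇒ negate

1. -10.998312, 31.124725
2. -75.723883, 27.751833
3. -65.846167, -175.088167
4. 30.743417, -115.718017
5. 89.416850, 178.915000
6. -41.287500, -74.037500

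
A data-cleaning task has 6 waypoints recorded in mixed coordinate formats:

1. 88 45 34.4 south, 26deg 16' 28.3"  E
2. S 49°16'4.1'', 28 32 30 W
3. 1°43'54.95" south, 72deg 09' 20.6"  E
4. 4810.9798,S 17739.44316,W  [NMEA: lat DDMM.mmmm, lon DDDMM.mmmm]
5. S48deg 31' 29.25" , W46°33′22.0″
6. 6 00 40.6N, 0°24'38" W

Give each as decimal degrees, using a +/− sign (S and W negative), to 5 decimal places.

Point 1:
  φ: 88 + 45/60 + 34.4/3600 = 88.759556
  hemisphere S, so the sign is −
  λ: 26° + 16/60 + 28.3/3600 = 26 + 0.266667 + 0.007861 = 26.274528
  E → positive
Point 2:
  Latitude: 49 + 16/60 + 4.1/3600 = 49.267806
  S ⇒ negate
  λ: 28° + 32/60 + 30/3600 = 28 + 0.533333 + 0.008333 = 28.541667
  hemisphere W, so the sign is −
Point 3:
  φ: 1 + 43/60 + 54.95/3600 = 1.731931
  hemisphere S, so the sign is −
  λ: 72° + 9/60 + 20.6/3600 = 72 + 0.150000 + 0.005722 = 72.155722
  E → positive
Point 4:
  φ: degrees = first 2 digits = 48, minutes = 10.9798; 48 + 10.9798/60 = 48.182997
  S ⇒ negate
  Lon: split at 3 digits → 177° and 39.44316′; 177 + 39.44316/60 = 177.657386
  hemisphere W, so the sign is −
Point 5:
  φ: 31′ + 29.25″ = 31.48750′; 48 + 31.48750/60 = 48.524792
  S ⇒ negate
  λ: 46° + 33/60 + 22/3600 = 46 + 0.550000 + 0.006111 = 46.556111
  W → negative
Point 6:
  Latitude: 6° + 0/60 + 40.6/3600 = 6 + 0.000000 + 0.011278 = 6.011278
  N → positive
  Lon: 24′ + 38″ = 24.63333′; 0 + 24.63333/60 = 0.410556
  W → negative

1. -88.75956, 26.27453
2. -49.26781, -28.54167
3. -1.73193, 72.15572
4. -48.18300, -177.65739
5. -48.52479, -46.55611
6. 6.01128, -0.41056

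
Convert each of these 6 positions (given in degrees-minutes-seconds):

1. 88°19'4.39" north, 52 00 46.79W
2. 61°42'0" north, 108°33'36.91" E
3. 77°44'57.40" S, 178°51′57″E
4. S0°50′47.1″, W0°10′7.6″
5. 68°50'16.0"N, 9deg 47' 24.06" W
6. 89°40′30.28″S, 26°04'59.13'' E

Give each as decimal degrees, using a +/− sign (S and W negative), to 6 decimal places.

Point 1:
  φ: 88 + 19/60 + 4.39/3600 = 88.3178861
  N → positive
  λ: 52 + 0/60 + 46.79/3600 = 52.0129972
  W → negative
Point 2:
  Lat: 42′ + 0″ = 42.00000′; 61 + 42.00000/60 = 61.7000000
  N → positive
  λ: 33′ + 36.91″ = 33.61517′; 108 + 33.61517/60 = 108.5602528
  E → positive
Point 3:
  φ: 77° + 44/60 + 57.4/3600 = 77 + 0.733333 + 0.015944 = 77.7492778
  hemisphere S, so the sign is −
  Longitude: 51′ + 57″ = 51.95000′; 178 + 51.95000/60 = 178.8658333
  E → positive
Point 4:
  φ: 0° + 50/60 + 47.1/3600 = 0 + 0.833333 + 0.013083 = 0.8464167
  S → negative
  Lon: 0 + 10/60 + 7.6/3600 = 0.1687778
  W ⇒ negate
Point 5:
  φ: 50′ + 16″ = 50.26667′; 68 + 50.26667/60 = 68.8377778
  N → positive
  λ: 9° + 47/60 + 24.06/3600 = 9 + 0.783333 + 0.006683 = 9.7900167
  hemisphere W, so the sign is −
Point 6:
  φ: 89° + 40/60 + 30.28/3600 = 89 + 0.666667 + 0.008411 = 89.6750778
  S ⇒ negate
  Longitude: 26° + 4/60 + 59.13/3600 = 26 + 0.066667 + 0.016425 = 26.0830917
  E ⇒ keep positive

1. 88.317886, -52.012997
2. 61.700000, 108.560253
3. -77.749278, 178.865833
4. -0.846417, -0.168778
5. 68.837778, -9.790017
6. -89.675078, 26.083092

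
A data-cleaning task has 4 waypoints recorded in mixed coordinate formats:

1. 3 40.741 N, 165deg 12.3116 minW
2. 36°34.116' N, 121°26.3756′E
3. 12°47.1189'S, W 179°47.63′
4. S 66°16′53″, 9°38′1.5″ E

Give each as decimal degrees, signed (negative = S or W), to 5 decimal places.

Point 1:
  φ: 40.741′ = 0.679017°; total 3.679017
  N ⇒ keep positive
  λ: 12.3116′ = 0.205193°; total 165.205193
  W ⇒ negate
Point 2:
  Lat: 36 + 34.116/60 = 36.568600
  N → positive
  Lon: 121 + 26.3756/60 = 121.439593
  E → positive
Point 3:
  φ: 47.1189′ = 0.785315°; total 12.785315
  S → negative
  λ: 47.63′ = 0.793833°; total 179.793833
  W ⇒ negate
Point 4:
  Lat: 16′ + 53″ = 16.88333′; 66 + 16.88333/60 = 66.281389
  S ⇒ negate
  λ: 38′ + 1.5″ = 38.02500′; 9 + 38.02500/60 = 9.633750
  E ⇒ keep positive

1. 3.67902, -165.20519
2. 36.56860, 121.43959
3. -12.78532, -179.79383
4. -66.28139, 9.63375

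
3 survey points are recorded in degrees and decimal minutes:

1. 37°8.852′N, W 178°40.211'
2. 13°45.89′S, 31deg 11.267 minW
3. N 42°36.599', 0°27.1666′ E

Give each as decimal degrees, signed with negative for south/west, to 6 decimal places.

1. 37.147533, -178.670183
2. -13.764833, -31.187783
3. 42.609983, 0.452777

Point 1:
  Latitude: 8.852′ = 0.147533°; total 37.1475333
  N → positive
  λ: 178 + 40.211/60 = 178.6701833
  hemisphere W, so the sign is −
Point 2:
  φ: 13 + 45.89/60 = 13.7648333
  hemisphere S, so the sign is −
  λ: 31 + 11.267/60 = 31.1877833
  W ⇒ negate
Point 3:
  φ: 36.599′ = 0.609983°; total 42.6099833
  N ⇒ keep positive
  Lon: 0 + 27.1666/60 = 0.4527767
  E ⇒ keep positive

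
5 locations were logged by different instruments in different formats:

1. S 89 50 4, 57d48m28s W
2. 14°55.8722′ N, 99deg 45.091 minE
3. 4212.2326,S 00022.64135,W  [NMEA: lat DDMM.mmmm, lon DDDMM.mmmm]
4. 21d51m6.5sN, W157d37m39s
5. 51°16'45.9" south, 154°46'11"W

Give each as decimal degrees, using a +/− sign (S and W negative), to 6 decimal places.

1. -89.834444, -57.807778
2. 14.931203, 99.751517
3. -42.203877, -0.377356
4. 21.851806, -157.627500
5. -51.279417, -154.769722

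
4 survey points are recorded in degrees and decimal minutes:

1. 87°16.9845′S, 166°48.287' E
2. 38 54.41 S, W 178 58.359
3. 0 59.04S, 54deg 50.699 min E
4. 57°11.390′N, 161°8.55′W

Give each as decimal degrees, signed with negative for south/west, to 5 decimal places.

Point 1:
  Lat: 16.9845′ = 0.283075°; total 87.283075
  hemisphere S, so the sign is −
  Longitude: 48.287′ = 0.804783°; total 166.804783
  E ⇒ keep positive
Point 2:
  Latitude: 38 + 54.41/60 = 38.906833
  hemisphere S, so the sign is −
  λ: 178 + 58.359/60 = 178.972650
  W ⇒ negate
Point 3:
  Lat: 0 + 59.04/60 = 0.984000
  S → negative
  Lon: 54 + 50.699/60 = 54.844983
  E ⇒ keep positive
Point 4:
  Lat: 57 + 11.39/60 = 57.189833
  N → positive
  λ: 161 + 8.55/60 = 161.142500
  W → negative

1. -87.28308, 166.80478
2. -38.90683, -178.97265
3. -0.98400, 54.84498
4. 57.18983, -161.14250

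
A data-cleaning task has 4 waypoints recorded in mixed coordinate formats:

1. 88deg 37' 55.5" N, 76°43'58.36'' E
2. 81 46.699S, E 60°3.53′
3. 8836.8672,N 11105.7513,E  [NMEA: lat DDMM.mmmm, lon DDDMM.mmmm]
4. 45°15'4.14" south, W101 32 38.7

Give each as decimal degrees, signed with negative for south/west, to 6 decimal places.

1. 88.632083, 76.732878
2. -81.778317, 60.058833
3. 88.614453, 111.095855
4. -45.251150, -101.544083

Point 1:
  Lat: 88° + 37/60 + 55.5/3600 = 88 + 0.616667 + 0.015417 = 88.6320833
  N → positive
  λ: 76° + 43/60 + 58.36/3600 = 76 + 0.716667 + 0.016211 = 76.7328778
  E → positive
Point 2:
  Latitude: 81 + 46.699/60 = 81.7783167
  hemisphere S, so the sign is −
  Longitude: 3.53′ = 0.058833°; total 60.0588333
  E → positive
Point 3:
  φ: split at 2 digits → 88° and 36.8672′; 88 + 36.8672/60 = 88.6144533
  N → positive
  λ: degrees = first 3 digits = 111, minutes = 5.7513; 111 + 5.7513/60 = 111.0958550
  E → positive
Point 4:
  Lat: 45° + 15/60 + 4.14/3600 = 45 + 0.250000 + 0.001150 = 45.2511500
  hemisphere S, so the sign is −
  Longitude: 32′ + 38.7″ = 32.64500′; 101 + 32.64500/60 = 101.5440833
  hemisphere W, so the sign is −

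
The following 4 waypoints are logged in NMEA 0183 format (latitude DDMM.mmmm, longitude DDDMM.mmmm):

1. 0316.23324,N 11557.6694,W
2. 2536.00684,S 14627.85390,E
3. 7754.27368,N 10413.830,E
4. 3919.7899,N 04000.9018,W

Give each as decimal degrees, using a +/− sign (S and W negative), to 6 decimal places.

1. 3.270554, -115.961157
2. -25.600114, 146.464232
3. 77.904561, 104.230500
4. 39.329832, -40.015030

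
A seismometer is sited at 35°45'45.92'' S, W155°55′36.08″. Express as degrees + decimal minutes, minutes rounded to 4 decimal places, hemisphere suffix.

φ: 45 + 45.92/60 = 45.765333′
Lon: seconds/60 = 0.60133; minutes = 55 + 0.60133 = 55.601333

35° 45.7653′ S, 155° 55.6013′ W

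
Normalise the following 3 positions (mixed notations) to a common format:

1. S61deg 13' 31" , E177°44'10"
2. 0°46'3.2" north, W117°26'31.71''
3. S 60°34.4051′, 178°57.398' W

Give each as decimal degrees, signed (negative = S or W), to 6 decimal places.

1. -61.225278, 177.736111
2. 0.767556, -117.442142
3. -60.573418, -178.956633

Point 1:
  Lat: 13′ + 31″ = 13.51667′; 61 + 13.51667/60 = 61.2252778
  hemisphere S, so the sign is −
  λ: 177 + 44/60 + 10/3600 = 177.7361111
  E → positive
Point 2:
  φ: 0° + 46/60 + 3.2/3600 = 0 + 0.766667 + 0.000889 = 0.7675556
  N → positive
  Longitude: 26′ + 31.71″ = 26.52850′; 117 + 26.52850/60 = 117.4421417
  W ⇒ negate
Point 3:
  Lat: 60 + 34.4051/60 = 60.5734183
  hemisphere S, so the sign is −
  Longitude: 57.398′ = 0.956633°; total 178.9566333
  W ⇒ negate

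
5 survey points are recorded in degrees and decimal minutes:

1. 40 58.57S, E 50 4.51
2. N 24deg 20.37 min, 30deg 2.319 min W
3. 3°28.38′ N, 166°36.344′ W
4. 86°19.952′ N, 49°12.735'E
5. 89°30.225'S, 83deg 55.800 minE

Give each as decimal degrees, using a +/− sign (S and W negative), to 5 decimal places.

Point 1:
  Latitude: 58.57′ = 0.976167°; total 40.976167
  S ⇒ negate
  Longitude: 50 + 4.51/60 = 50.075167
  E → positive
Point 2:
  Lat: 20.37′ = 0.339500°; total 24.339500
  N → positive
  Lon: 2.319′ = 0.038650°; total 30.038650
  hemisphere W, so the sign is −
Point 3:
  Lat: 3 + 28.38/60 = 3.473000
  N → positive
  λ: 166 + 36.344/60 = 166.605733
  W ⇒ negate
Point 4:
  φ: 19.952′ = 0.332533°; total 86.332533
  N → positive
  Longitude: 12.735′ = 0.212250°; total 49.212250
  E → positive
Point 5:
  Latitude: 30.225′ = 0.503750°; total 89.503750
  hemisphere S, so the sign is −
  λ: 55.8′ = 0.930000°; total 83.930000
  E ⇒ keep positive

1. -40.97617, 50.07517
2. 24.33950, -30.03865
3. 3.47300, -166.60573
4. 86.33253, 49.21225
5. -89.50375, 83.93000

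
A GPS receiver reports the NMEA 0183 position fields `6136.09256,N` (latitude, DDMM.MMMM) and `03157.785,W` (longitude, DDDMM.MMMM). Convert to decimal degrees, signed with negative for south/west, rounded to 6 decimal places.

Lat: split at 2 digits → 61° and 36.09256′; 61 + 36.09256/60 = 61.6015427
N ⇒ keep positive
λ: degrees = first 3 digits = 31, minutes = 57.785; 31 + 57.785/60 = 31.9630833
W → negative

61.601543, -31.963083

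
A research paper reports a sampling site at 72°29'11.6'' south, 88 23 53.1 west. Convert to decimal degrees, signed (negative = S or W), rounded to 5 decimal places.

Latitude: 29′ + 11.6″ = 29.19333′; 72 + 29.19333/60 = 72.486556
S → negative
λ: 23′ + 53.1″ = 23.88500′; 88 + 23.88500/60 = 88.398083
W ⇒ negate

-72.48656, -88.39808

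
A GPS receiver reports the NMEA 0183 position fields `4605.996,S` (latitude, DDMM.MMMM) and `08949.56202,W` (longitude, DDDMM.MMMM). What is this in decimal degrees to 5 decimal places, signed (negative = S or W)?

Lat: degrees = first 2 digits = 46, minutes = 5.996; 46 + 5.996/60 = 46.099933
hemisphere S, so the sign is −
Lon: split at 3 digits → 089° and 49.56202′; 89 + 49.56202/60 = 89.826034
hemisphere W, so the sign is −

-46.09993, -89.82603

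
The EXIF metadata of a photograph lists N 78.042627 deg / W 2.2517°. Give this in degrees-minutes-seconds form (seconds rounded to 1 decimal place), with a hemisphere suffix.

78°02′33.5″ N, 2°15′6.1″ W

Lat: 0.042627° → 2.55762′; 0.55762 × 60 = 33.457″
λ: 0.251700° → 15.10200′; 0.10200 × 60 = 6.120″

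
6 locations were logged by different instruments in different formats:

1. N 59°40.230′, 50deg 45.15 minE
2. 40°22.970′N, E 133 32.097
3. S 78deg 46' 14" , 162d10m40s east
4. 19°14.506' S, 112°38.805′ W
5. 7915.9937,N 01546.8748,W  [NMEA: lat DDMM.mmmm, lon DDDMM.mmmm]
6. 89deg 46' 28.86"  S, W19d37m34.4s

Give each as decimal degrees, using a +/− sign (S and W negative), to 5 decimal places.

Point 1:
  Latitude: 59 + 40.23/60 = 59.670500
  N → positive
  Longitude: 50 + 45.15/60 = 50.752500
  E ⇒ keep positive
Point 2:
  φ: 22.97′ = 0.382833°; total 40.382833
  N ⇒ keep positive
  Longitude: 133 + 32.097/60 = 133.534950
  E ⇒ keep positive
Point 3:
  Lat: 78 + 46/60 + 14/3600 = 78.770556
  S → negative
  Longitude: 10′ + 40″ = 10.66667′; 162 + 10.66667/60 = 162.177778
  E → positive
Point 4:
  Latitude: 19 + 14.506/60 = 19.241767
  S ⇒ negate
  λ: 112 + 38.805/60 = 112.646750
  W → negative
Point 5:
  Lat: degrees = first 2 digits = 79, minutes = 15.9937; 79 + 15.9937/60 = 79.266562
  N → positive
  Longitude: split at 3 digits → 015° and 46.8748′; 15 + 46.8748/60 = 15.781247
  W → negative
Point 6:
  Lat: 46′ + 28.86″ = 46.48100′; 89 + 46.48100/60 = 89.774683
  hemisphere S, so the sign is −
  λ: 19 + 37/60 + 34.4/3600 = 19.626222
  W → negative

1. 59.67050, 50.75250
2. 40.38283, 133.53495
3. -78.77056, 162.17778
4. -19.24177, -112.64675
5. 79.26656, -15.78125
6. -89.77468, -19.62622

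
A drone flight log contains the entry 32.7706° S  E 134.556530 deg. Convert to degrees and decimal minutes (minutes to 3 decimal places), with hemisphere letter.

32° 46.236′ S, 134° 33.392′ E

φ: 32° + 0.770600 × 60 = 32° 46.23600′
λ: fractional part 0.556530 → 33.39180 minutes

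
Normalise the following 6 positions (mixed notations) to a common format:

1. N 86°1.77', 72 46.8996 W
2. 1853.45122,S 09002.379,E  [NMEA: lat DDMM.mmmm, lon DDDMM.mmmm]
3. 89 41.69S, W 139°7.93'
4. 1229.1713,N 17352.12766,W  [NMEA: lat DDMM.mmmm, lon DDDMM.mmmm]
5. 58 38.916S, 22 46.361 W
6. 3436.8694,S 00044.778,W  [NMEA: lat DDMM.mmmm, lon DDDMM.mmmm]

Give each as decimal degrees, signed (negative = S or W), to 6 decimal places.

Point 1:
  φ: 86 + 1.77/60 = 86.0295000
  N → positive
  Lon: 46.8996′ = 0.781660°; total 72.7816600
  W ⇒ negate
Point 2:
  Latitude: degrees = first 2 digits = 18, minutes = 53.45122; 18 + 53.45122/60 = 18.8908537
  S ⇒ negate
  Longitude: split at 3 digits → 090° and 2.379′; 90 + 2.379/60 = 90.0396500
  E → positive
Point 3:
  Latitude: 41.69′ = 0.694833°; total 89.6948333
  S ⇒ negate
  Lon: 7.93′ = 0.132167°; total 139.1321667
  W → negative
Point 4:
  Lat: degrees = first 2 digits = 12, minutes = 29.1713; 12 + 29.1713/60 = 12.4861883
  N → positive
  λ: degrees = first 3 digits = 173, minutes = 52.12766; 173 + 52.12766/60 = 173.8687943
  W → negative
Point 5:
  Lat: 58 + 38.916/60 = 58.6486000
  S ⇒ negate
  λ: 22 + 46.361/60 = 22.7726833
  W ⇒ negate
Point 6:
  Lat: split at 2 digits → 34° and 36.8694′; 34 + 36.8694/60 = 34.6144900
  S ⇒ negate
  λ: split at 3 digits → 000° and 44.778′; 0 + 44.778/60 = 0.7463000
  hemisphere W, so the sign is −

1. 86.029500, -72.781660
2. -18.890854, 90.039650
3. -89.694833, -139.132167
4. 12.486188, -173.868794
5. -58.648600, -22.772683
6. -34.614490, -0.746300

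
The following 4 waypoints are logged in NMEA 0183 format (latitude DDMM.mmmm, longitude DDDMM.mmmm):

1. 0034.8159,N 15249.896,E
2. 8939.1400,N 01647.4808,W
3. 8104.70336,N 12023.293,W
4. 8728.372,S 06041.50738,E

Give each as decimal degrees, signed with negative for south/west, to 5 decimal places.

Point 1:
  Lat: split at 2 digits → 00° and 34.8159′; 0 + 34.8159/60 = 0.580265
  N ⇒ keep positive
  Longitude: degrees = first 3 digits = 152, minutes = 49.896; 152 + 49.896/60 = 152.831600
  E → positive
Point 2:
  φ: degrees = first 2 digits = 89, minutes = 39.14; 89 + 39.14/60 = 89.652333
  N → positive
  Longitude: degrees = first 3 digits = 16, minutes = 47.4808; 16 + 47.4808/60 = 16.791347
  hemisphere W, so the sign is −
Point 3:
  Lat: degrees = first 2 digits = 81, minutes = 4.70336; 81 + 4.70336/60 = 81.078389
  N ⇒ keep positive
  λ: degrees = first 3 digits = 120, minutes = 23.293; 120 + 23.293/60 = 120.388217
  W → negative
Point 4:
  Lat: degrees = first 2 digits = 87, minutes = 28.372; 87 + 28.372/60 = 87.472867
  hemisphere S, so the sign is −
  Longitude: split at 3 digits → 060° and 41.50738′; 60 + 41.50738/60 = 60.691790
  E ⇒ keep positive

1. 0.58027, 152.83160
2. 89.65233, -16.79135
3. 81.07839, -120.38822
4. -87.47287, 60.69179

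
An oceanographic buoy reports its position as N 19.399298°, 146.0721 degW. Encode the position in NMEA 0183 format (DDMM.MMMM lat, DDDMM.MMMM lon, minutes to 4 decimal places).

Latitude: 19° + 0.399298 × 60 = 19° 23.957880′
Lon: fractional part 0.072100 → 4.326000 minutes

1923.9579,N / 14604.3260,W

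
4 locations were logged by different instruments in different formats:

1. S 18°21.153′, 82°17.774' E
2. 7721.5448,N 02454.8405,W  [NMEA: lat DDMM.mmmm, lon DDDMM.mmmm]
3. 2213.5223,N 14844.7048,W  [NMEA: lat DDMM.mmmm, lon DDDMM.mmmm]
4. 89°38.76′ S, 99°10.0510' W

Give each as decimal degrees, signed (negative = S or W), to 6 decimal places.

1. -18.352550, 82.296233
2. 77.359080, -24.914008
3. 22.225372, -148.745080
4. -89.646000, -99.167517

Point 1:
  Lat: 18 + 21.153/60 = 18.3525500
  S → negative
  Longitude: 82 + 17.774/60 = 82.2962333
  E ⇒ keep positive
Point 2:
  Latitude: split at 2 digits → 77° and 21.5448′; 77 + 21.5448/60 = 77.3590800
  N ⇒ keep positive
  Lon: split at 3 digits → 024° and 54.8405′; 24 + 54.8405/60 = 24.9140083
  W ⇒ negate
Point 3:
  φ: degrees = first 2 digits = 22, minutes = 13.5223; 22 + 13.5223/60 = 22.2253717
  N ⇒ keep positive
  λ: split at 3 digits → 148° and 44.7048′; 148 + 44.7048/60 = 148.7450800
  hemisphere W, so the sign is −
Point 4:
  φ: 89 + 38.76/60 = 89.6460000
  S → negative
  Lon: 99 + 10.051/60 = 99.1675167
  W → negative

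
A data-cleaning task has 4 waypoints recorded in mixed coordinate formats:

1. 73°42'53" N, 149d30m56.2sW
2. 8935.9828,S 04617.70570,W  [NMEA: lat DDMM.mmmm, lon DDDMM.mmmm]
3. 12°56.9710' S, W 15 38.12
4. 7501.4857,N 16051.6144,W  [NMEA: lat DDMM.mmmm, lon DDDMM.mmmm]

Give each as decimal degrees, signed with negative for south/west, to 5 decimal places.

1. 73.71472, -149.51561
2. -89.59971, -46.29510
3. -12.94952, -15.63533
4. 75.02476, -160.86024

Point 1:
  Latitude: 73° + 42/60 + 53/3600 = 73 + 0.700000 + 0.014722 = 73.714722
  N ⇒ keep positive
  Lon: 149 + 30/60 + 56.2/3600 = 149.515611
  hemisphere W, so the sign is −
Point 2:
  Latitude: split at 2 digits → 89° and 35.9828′; 89 + 35.9828/60 = 89.599713
  S ⇒ negate
  Longitude: split at 3 digits → 046° and 17.7057′; 46 + 17.7057/60 = 46.295095
  W ⇒ negate
Point 3:
  Lat: 12 + 56.971/60 = 12.949517
  S → negative
  λ: 38.12′ = 0.635333°; total 15.635333
  W → negative
Point 4:
  Latitude: degrees = first 2 digits = 75, minutes = 1.4857; 75 + 1.4857/60 = 75.024762
  N → positive
  Lon: split at 3 digits → 160° and 51.6144′; 160 + 51.6144/60 = 160.860240
  W ⇒ negate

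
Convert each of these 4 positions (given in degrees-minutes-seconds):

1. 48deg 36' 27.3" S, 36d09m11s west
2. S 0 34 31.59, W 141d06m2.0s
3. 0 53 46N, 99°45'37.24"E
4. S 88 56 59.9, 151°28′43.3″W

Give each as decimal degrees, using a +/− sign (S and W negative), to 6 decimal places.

Point 1:
  Latitude: 36′ + 27.3″ = 36.45500′; 48 + 36.45500/60 = 48.6075833
  S → negative
  Longitude: 36 + 9/60 + 11/3600 = 36.1530556
  W ⇒ negate
Point 2:
  Lat: 34′ + 31.59″ = 34.52650′; 0 + 34.52650/60 = 0.5754417
  hemisphere S, so the sign is −
  λ: 141° + 6/60 + 2/3600 = 141 + 0.100000 + 0.000556 = 141.1005556
  W → negative
Point 3:
  Latitude: 53′ + 46″ = 53.76667′; 0 + 53.76667/60 = 0.8961111
  N ⇒ keep positive
  Longitude: 99° + 45/60 + 37.24/3600 = 99 + 0.750000 + 0.010344 = 99.7603444
  E → positive
Point 4:
  φ: 88 + 56/60 + 59.9/3600 = 88.9499722
  hemisphere S, so the sign is −
  Lon: 151° + 28/60 + 43.3/3600 = 151 + 0.466667 + 0.012028 = 151.4786944
  W ⇒ negate

1. -48.607583, -36.153056
2. -0.575442, -141.100556
3. 0.896111, 99.760344
4. -88.949972, -151.478694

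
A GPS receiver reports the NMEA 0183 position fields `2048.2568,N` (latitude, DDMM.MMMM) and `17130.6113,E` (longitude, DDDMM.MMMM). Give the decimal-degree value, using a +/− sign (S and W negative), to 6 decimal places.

20.804280, 171.510188

Latitude: degrees = first 2 digits = 20, minutes = 48.2568; 20 + 48.2568/60 = 20.8042800
N ⇒ keep positive
Longitude: split at 3 digits → 171° and 30.6113′; 171 + 30.6113/60 = 171.5101883
E ⇒ keep positive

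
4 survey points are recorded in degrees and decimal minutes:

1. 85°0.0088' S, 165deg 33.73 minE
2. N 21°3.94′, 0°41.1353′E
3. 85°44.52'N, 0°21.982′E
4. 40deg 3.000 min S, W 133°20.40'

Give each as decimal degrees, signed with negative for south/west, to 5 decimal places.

1. -85.00015, 165.56217
2. 21.06567, 0.68559
3. 85.74200, 0.36637
4. -40.05000, -133.34000

Point 1:
  Latitude: 0.0088′ = 0.000147°; total 85.000147
  S ⇒ negate
  Lon: 33.73′ = 0.562167°; total 165.562167
  E ⇒ keep positive
Point 2:
  Latitude: 21 + 3.94/60 = 21.065667
  N ⇒ keep positive
  λ: 0 + 41.1353/60 = 0.685588
  E → positive
Point 3:
  φ: 44.52′ = 0.742000°; total 85.742000
  N → positive
  Longitude: 21.982′ = 0.366367°; total 0.366367
  E → positive
Point 4:
  Lat: 3′ = 0.050000°; total 40.050000
  S ⇒ negate
  Longitude: 133 + 20.4/60 = 133.340000
  W ⇒ negate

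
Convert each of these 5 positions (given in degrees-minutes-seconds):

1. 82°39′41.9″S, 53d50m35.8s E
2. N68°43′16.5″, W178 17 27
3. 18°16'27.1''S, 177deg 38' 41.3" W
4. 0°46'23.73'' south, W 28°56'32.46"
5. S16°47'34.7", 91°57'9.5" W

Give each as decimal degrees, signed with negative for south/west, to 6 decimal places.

Point 1:
  φ: 82 + 39/60 + 41.9/3600 = 82.6616389
  S ⇒ negate
  Longitude: 53° + 50/60 + 35.8/3600 = 53 + 0.833333 + 0.009944 = 53.8432778
  E ⇒ keep positive
Point 2:
  Lat: 68 + 43/60 + 16.5/3600 = 68.7212500
  N → positive
  λ: 178° + 17/60 + 27/3600 = 178 + 0.283333 + 0.007500 = 178.2908333
  W → negative
Point 3:
  Latitude: 18 + 16/60 + 27.1/3600 = 18.2741944
  S → negative
  λ: 177° + 38/60 + 41.3/3600 = 177 + 0.633333 + 0.011472 = 177.6448056
  W ⇒ negate
Point 4:
  Lat: 46′ + 23.73″ = 46.39550′; 0 + 46.39550/60 = 0.7732583
  hemisphere S, so the sign is −
  Lon: 28° + 56/60 + 32.46/3600 = 28 + 0.933333 + 0.009017 = 28.9423500
  W → negative
Point 5:
  Lat: 16 + 47/60 + 34.7/3600 = 16.7929722
  S ⇒ negate
  Lon: 91° + 57/60 + 9.5/3600 = 91 + 0.950000 + 0.002639 = 91.9526389
  W ⇒ negate

1. -82.661639, 53.843278
2. 68.721250, -178.290833
3. -18.274194, -177.644806
4. -0.773258, -28.942350
5. -16.792972, -91.952639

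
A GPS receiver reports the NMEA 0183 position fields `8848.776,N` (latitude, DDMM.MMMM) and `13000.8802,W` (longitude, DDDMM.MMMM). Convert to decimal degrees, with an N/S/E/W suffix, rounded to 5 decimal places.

88.81293° N, 130.01467° W

Lat: degrees = first 2 digits = 88, minutes = 48.776; 88 + 48.776/60 = 88.812933
λ: degrees = first 3 digits = 130, minutes = 0.8802; 130 + 0.8802/60 = 130.014670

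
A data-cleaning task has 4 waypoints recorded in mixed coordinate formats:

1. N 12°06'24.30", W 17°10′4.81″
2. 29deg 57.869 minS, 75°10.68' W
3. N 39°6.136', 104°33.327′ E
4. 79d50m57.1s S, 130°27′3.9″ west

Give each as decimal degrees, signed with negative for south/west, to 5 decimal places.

1. 12.10675, -17.16800
2. -29.96448, -75.17800
3. 39.10227, 104.55545
4. -79.84919, -130.45108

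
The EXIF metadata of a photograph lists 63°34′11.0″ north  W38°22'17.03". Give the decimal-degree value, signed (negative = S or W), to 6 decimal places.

63.569722, -38.371397

Latitude: 34′ + 11″ = 34.18333′; 63 + 34.18333/60 = 63.5697222
N → positive
Lon: 22′ + 17.03″ = 22.28383′; 38 + 22.28383/60 = 38.3713972
W ⇒ negate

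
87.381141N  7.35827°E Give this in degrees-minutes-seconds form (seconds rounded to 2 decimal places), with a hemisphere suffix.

87°22′52.11″ N, 7°21′29.77″ E

φ: whole degrees 87; 22.86846′ → 22′ and 52.1076″
Longitude: 0.358270° → 21.49620′; 0.49620 × 60 = 29.7720″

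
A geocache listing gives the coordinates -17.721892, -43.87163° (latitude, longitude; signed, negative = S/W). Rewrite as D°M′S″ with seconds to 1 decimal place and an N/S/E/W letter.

17°43′18.8″ S, 43°52′17.9″ W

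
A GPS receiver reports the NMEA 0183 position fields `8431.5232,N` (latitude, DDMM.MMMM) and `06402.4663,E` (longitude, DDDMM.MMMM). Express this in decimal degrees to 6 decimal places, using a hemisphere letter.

84.525387° N, 64.041105° E

Latitude: split at 2 digits → 84° and 31.5232′; 84 + 31.5232/60 = 84.5253867
Lon: degrees = first 3 digits = 64, minutes = 2.4663; 64 + 2.4663/60 = 64.0411050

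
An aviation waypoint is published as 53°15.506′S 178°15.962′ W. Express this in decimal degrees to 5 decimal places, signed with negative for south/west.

Latitude: 15.506′ = 0.258433°; total 53.258433
S → negative
λ: 15.962′ = 0.266033°; total 178.266033
W → negative

-53.25843, -178.26603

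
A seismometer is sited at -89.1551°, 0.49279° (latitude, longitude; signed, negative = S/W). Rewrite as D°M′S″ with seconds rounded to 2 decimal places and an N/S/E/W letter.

Latitude is negative → S; |value| = 89.155100
Lat: whole degrees 89; 9.30600′ → 9′ and 18.3600″
λ: 0.492790 × 60 = 29.56740′ → 29′, remainder × 60 = 34.0440″

89°09′18.36″ S, 0°29′34.04″ E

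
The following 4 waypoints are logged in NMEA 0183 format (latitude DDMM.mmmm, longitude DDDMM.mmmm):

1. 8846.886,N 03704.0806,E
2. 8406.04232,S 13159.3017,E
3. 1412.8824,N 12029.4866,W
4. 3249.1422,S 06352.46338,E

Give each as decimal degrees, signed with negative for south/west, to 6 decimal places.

1. 88.781433, 37.068010
2. -84.100705, 131.988362
3. 14.214707, -120.491443
4. -32.819037, 63.874390

Point 1:
  φ: degrees = first 2 digits = 88, minutes = 46.886; 88 + 46.886/60 = 88.7814333
  N → positive
  Lon: degrees = first 3 digits = 37, minutes = 4.0806; 37 + 4.0806/60 = 37.0680100
  E → positive
Point 2:
  Lat: degrees = first 2 digits = 84, minutes = 6.04232; 84 + 6.04232/60 = 84.1007053
  S → negative
  λ: split at 3 digits → 131° and 59.3017′; 131 + 59.3017/60 = 131.9883617
  E → positive
Point 3:
  Latitude: split at 2 digits → 14° and 12.8824′; 14 + 12.8824/60 = 14.2147067
  N → positive
  Longitude: degrees = first 3 digits = 120, minutes = 29.4866; 120 + 29.4866/60 = 120.4914433
  W → negative
Point 4:
  Latitude: split at 2 digits → 32° and 49.1422′; 32 + 49.1422/60 = 32.8190367
  hemisphere S, so the sign is −
  λ: split at 3 digits → 063° and 52.46338′; 63 + 52.46338/60 = 63.8743897
  E → positive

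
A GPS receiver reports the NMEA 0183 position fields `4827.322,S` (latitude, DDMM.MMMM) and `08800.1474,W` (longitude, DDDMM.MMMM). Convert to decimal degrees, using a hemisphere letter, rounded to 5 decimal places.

Latitude: split at 2 digits → 48° and 27.322′; 48 + 27.322/60 = 48.455367
Longitude: degrees = first 3 digits = 88, minutes = 0.1474; 88 + 0.1474/60 = 88.002457

48.45537° S, 88.00246° W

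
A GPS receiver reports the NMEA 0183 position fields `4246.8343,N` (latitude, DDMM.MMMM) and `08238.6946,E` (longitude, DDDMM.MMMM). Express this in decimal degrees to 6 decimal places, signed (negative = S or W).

42.780572, 82.644910

Lat: degrees = first 2 digits = 42, minutes = 46.8343; 42 + 46.8343/60 = 42.7805717
N → positive
Lon: degrees = first 3 digits = 82, minutes = 38.6946; 82 + 38.6946/60 = 82.6449100
E → positive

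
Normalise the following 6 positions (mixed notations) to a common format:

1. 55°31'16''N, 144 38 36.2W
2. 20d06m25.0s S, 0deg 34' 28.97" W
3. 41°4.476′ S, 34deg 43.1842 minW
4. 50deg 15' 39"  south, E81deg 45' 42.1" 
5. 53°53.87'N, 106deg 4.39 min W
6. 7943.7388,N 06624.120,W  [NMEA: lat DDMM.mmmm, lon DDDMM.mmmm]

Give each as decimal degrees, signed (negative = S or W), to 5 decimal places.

1. 55.52111, -144.64339
2. -20.10694, -0.57471
3. -41.07460, -34.71974
4. -50.26083, 81.76169
5. 53.89783, -106.07317
6. 79.72898, -66.40200

Point 1:
  φ: 55 + 31/60 + 16/3600 = 55.521111
  N → positive
  Lon: 38′ + 36.2″ = 38.60333′; 144 + 38.60333/60 = 144.643389
  hemisphere W, so the sign is −
Point 2:
  φ: 20 + 6/60 + 25/3600 = 20.106944
  hemisphere S, so the sign is −
  Longitude: 0 + 34/60 + 28.97/3600 = 0.574714
  W → negative
Point 3:
  Latitude: 4.476′ = 0.074600°; total 41.074600
  hemisphere S, so the sign is −
  λ: 43.1842′ = 0.719737°; total 34.719737
  W → negative
Point 4:
  φ: 50 + 15/60 + 39/3600 = 50.260833
  S → negative
  Longitude: 81° + 45/60 + 42.1/3600 = 81 + 0.750000 + 0.011694 = 81.761694
  E ⇒ keep positive
Point 5:
  Lat: 53 + 53.87/60 = 53.897833
  N → positive
  λ: 106 + 4.39/60 = 106.073167
  hemisphere W, so the sign is −
Point 6:
  Lat: split at 2 digits → 79° and 43.7388′; 79 + 43.7388/60 = 79.728980
  N ⇒ keep positive
  Longitude: split at 3 digits → 066° and 24.12′; 66 + 24.12/60 = 66.402000
  W ⇒ negate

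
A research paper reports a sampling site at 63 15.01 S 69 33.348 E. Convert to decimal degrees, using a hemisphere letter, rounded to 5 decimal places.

63.25017° S, 69.55580° E

Latitude: 15.01′ = 0.250167°; total 63.250167
Lon: 69 + 33.348/60 = 69.555800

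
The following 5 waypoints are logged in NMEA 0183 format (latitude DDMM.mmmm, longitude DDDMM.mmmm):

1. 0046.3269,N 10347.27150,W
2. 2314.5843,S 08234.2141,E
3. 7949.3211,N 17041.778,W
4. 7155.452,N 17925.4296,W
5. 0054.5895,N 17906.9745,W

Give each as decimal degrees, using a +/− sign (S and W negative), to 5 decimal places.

1. 0.77212, -103.78786
2. -23.24307, 82.57024
3. 79.82202, -170.69630
4. 71.92420, -179.42383
5. 0.90983, -179.11624

Point 1:
  Latitude: degrees = first 2 digits = 0, minutes = 46.3269; 0 + 46.3269/60 = 0.772115
  N ⇒ keep positive
  Longitude: degrees = first 3 digits = 103, minutes = 47.2715; 103 + 47.2715/60 = 103.787858
  hemisphere W, so the sign is −
Point 2:
  Latitude: split at 2 digits → 23° and 14.5843′; 23 + 14.5843/60 = 23.243072
  hemisphere S, so the sign is −
  Longitude: degrees = first 3 digits = 82, minutes = 34.2141; 82 + 34.2141/60 = 82.570235
  E → positive
Point 3:
  Latitude: degrees = first 2 digits = 79, minutes = 49.3211; 79 + 49.3211/60 = 79.822018
  N ⇒ keep positive
  Longitude: split at 3 digits → 170° and 41.778′; 170 + 41.778/60 = 170.696300
  W → negative
Point 4:
  φ: split at 2 digits → 71° and 55.452′; 71 + 55.452/60 = 71.924200
  N ⇒ keep positive
  Longitude: degrees = first 3 digits = 179, minutes = 25.4296; 179 + 25.4296/60 = 179.423827
  W → negative
Point 5:
  φ: split at 2 digits → 00° and 54.5895′; 0 + 54.5895/60 = 0.909825
  N ⇒ keep positive
  λ: split at 3 digits → 179° and 6.9745′; 179 + 6.9745/60 = 179.116242
  W ⇒ negate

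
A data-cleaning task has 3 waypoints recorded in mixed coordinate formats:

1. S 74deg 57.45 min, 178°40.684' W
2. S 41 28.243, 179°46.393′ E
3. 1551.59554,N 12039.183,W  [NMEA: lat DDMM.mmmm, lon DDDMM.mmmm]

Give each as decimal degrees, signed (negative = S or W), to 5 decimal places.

1. -74.95750, -178.67807
2. -41.47072, 179.77322
3. 15.85993, -120.65305

Point 1:
  Lat: 74 + 57.45/60 = 74.957500
  S → negative
  Longitude: 40.684′ = 0.678067°; total 178.678067
  hemisphere W, so the sign is −
Point 2:
  φ: 28.243′ = 0.470717°; total 41.470717
  S → negative
  Lon: 46.393′ = 0.773217°; total 179.773217
  E → positive
Point 3:
  Lat: degrees = first 2 digits = 15, minutes = 51.59554; 15 + 51.59554/60 = 15.859926
  N → positive
  λ: degrees = first 3 digits = 120, minutes = 39.183; 120 + 39.183/60 = 120.653050
  W → negative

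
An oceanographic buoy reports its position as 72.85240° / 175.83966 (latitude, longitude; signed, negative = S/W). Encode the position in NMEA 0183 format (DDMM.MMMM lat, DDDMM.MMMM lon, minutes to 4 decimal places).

Lat: minutes = (72.852400 − 72) × 60 = 51.144000
Longitude: minutes = (175.839660 − 175) × 60 = 50.379600

7251.1440,N / 17550.3796,E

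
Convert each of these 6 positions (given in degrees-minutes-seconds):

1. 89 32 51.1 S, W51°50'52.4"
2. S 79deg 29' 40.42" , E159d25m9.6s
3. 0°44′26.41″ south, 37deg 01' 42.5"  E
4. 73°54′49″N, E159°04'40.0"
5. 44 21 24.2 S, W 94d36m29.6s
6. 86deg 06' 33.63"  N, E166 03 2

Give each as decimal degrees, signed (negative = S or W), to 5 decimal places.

1. -89.54753, -51.84789
2. -79.49456, 159.41933
3. -0.74067, 37.02847
4. 73.91361, 159.07778
5. -44.35672, -94.60822
6. 86.10934, 166.05056

Point 1:
  φ: 32′ + 51.1″ = 32.85167′; 89 + 32.85167/60 = 89.547528
  S ⇒ negate
  Longitude: 51° + 50/60 + 52.4/3600 = 51 + 0.833333 + 0.014556 = 51.847889
  hemisphere W, so the sign is −
Point 2:
  Lat: 29′ + 40.42″ = 29.67367′; 79 + 29.67367/60 = 79.494561
  hemisphere S, so the sign is −
  λ: 159 + 25/60 + 9.6/3600 = 159.419333
  E ⇒ keep positive
Point 3:
  Latitude: 0 + 44/60 + 26.41/3600 = 0.740669
  hemisphere S, so the sign is −
  λ: 37° + 1/60 + 42.5/3600 = 37 + 0.016667 + 0.011806 = 37.028472
  E → positive
Point 4:
  φ: 73° + 54/60 + 49/3600 = 73 + 0.900000 + 0.013611 = 73.913611
  N → positive
  Lon: 159° + 4/60 + 40/3600 = 159 + 0.066667 + 0.011111 = 159.077778
  E ⇒ keep positive
Point 5:
  Latitude: 21′ + 24.2″ = 21.40333′; 44 + 21.40333/60 = 44.356722
  hemisphere S, so the sign is −
  Lon: 36′ + 29.6″ = 36.49333′; 94 + 36.49333/60 = 94.608222
  W ⇒ negate
Point 6:
  Latitude: 86° + 6/60 + 33.63/3600 = 86 + 0.100000 + 0.009342 = 86.109342
  N ⇒ keep positive
  λ: 3′ + 2″ = 3.03333′; 166 + 3.03333/60 = 166.050556
  E → positive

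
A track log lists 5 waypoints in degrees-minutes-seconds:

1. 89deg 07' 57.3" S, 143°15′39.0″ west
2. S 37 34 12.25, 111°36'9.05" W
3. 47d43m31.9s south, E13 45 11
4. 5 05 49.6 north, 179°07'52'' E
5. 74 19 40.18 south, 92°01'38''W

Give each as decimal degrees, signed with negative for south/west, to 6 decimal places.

1. -89.132583, -143.260833
2. -37.570069, -111.602514
3. -47.725528, 13.753056
4. 5.097111, 179.131111
5. -74.327828, -92.027222

Point 1:
  φ: 7′ + 57.3″ = 7.95500′; 89 + 7.95500/60 = 89.1325833
  hemisphere S, so the sign is −
  Lon: 143° + 15/60 + 39/3600 = 143 + 0.250000 + 0.010833 = 143.2608333
  W → negative
Point 2:
  Latitude: 37° + 34/60 + 12.25/3600 = 37 + 0.566667 + 0.003403 = 37.5700694
  S ⇒ negate
  Lon: 111 + 36/60 + 9.05/3600 = 111.6025139
  hemisphere W, so the sign is −
Point 3:
  Latitude: 43′ + 31.9″ = 43.53167′; 47 + 43.53167/60 = 47.7255278
  hemisphere S, so the sign is −
  Longitude: 13° + 45/60 + 11/3600 = 13 + 0.750000 + 0.003056 = 13.7530556
  E → positive
Point 4:
  Lat: 5′ + 49.6″ = 5.82667′; 5 + 5.82667/60 = 5.0971111
  N ⇒ keep positive
  Lon: 179° + 7/60 + 52/3600 = 179 + 0.116667 + 0.014444 = 179.1311111
  E → positive
Point 5:
  φ: 74 + 19/60 + 40.18/3600 = 74.3278278
  S → negative
  λ: 1′ + 38″ = 1.63333′; 92 + 1.63333/60 = 92.0272222
  W ⇒ negate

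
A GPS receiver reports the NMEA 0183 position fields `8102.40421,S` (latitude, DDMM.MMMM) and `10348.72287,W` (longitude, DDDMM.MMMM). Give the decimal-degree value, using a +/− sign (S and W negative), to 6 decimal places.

Latitude: degrees = first 2 digits = 81, minutes = 2.40421; 81 + 2.40421/60 = 81.0400702
hemisphere S, so the sign is −
Longitude: degrees = first 3 digits = 103, minutes = 48.72287; 103 + 48.72287/60 = 103.8120478
hemisphere W, so the sign is −

-81.040070, -103.812048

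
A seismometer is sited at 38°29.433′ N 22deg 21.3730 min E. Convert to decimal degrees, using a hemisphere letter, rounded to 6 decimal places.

38.490550° N, 22.356217° E

Latitude: 38 + 29.433/60 = 38.4905500
Lon: 22 + 21.373/60 = 22.3562167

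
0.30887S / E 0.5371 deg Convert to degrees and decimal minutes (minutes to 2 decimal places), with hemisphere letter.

Lat: 0° + 0.308870 × 60 = 0° 18.5322′
Lon: fractional part 0.537100 → 32.2260 minutes

0° 18.53′ S, 0° 32.23′ E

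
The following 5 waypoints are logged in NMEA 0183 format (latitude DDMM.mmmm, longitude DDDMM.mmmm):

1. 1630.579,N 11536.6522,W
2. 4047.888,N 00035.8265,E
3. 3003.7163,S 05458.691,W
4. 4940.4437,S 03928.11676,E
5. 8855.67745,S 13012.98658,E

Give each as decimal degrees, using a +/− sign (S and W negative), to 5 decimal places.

1. 16.50965, -115.61087
2. 40.79813, 0.59711
3. -30.06194, -54.97818
4. -49.67406, 39.46861
5. -88.92796, 130.21644

Point 1:
  Lat: split at 2 digits → 16° and 30.579′; 16 + 30.579/60 = 16.509650
  N ⇒ keep positive
  Longitude: split at 3 digits → 115° and 36.6522′; 115 + 36.6522/60 = 115.610870
  W ⇒ negate
Point 2:
  Lat: degrees = first 2 digits = 40, minutes = 47.888; 40 + 47.888/60 = 40.798133
  N ⇒ keep positive
  Lon: split at 3 digits → 000° and 35.8265′; 0 + 35.8265/60 = 0.597108
  E → positive
Point 3:
  Lat: degrees = first 2 digits = 30, minutes = 3.7163; 30 + 3.7163/60 = 30.061938
  S → negative
  Lon: degrees = first 3 digits = 54, minutes = 58.691; 54 + 58.691/60 = 54.978183
  W → negative
Point 4:
  φ: degrees = first 2 digits = 49, minutes = 40.4437; 49 + 40.4437/60 = 49.674062
  hemisphere S, so the sign is −
  Lon: split at 3 digits → 039° and 28.11676′; 39 + 28.11676/60 = 39.468613
  E ⇒ keep positive
Point 5:
  Lat: split at 2 digits → 88° and 55.67745′; 88 + 55.67745/60 = 88.927958
  S → negative
  λ: split at 3 digits → 130° and 12.98658′; 130 + 12.98658/60 = 130.216443
  E ⇒ keep positive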